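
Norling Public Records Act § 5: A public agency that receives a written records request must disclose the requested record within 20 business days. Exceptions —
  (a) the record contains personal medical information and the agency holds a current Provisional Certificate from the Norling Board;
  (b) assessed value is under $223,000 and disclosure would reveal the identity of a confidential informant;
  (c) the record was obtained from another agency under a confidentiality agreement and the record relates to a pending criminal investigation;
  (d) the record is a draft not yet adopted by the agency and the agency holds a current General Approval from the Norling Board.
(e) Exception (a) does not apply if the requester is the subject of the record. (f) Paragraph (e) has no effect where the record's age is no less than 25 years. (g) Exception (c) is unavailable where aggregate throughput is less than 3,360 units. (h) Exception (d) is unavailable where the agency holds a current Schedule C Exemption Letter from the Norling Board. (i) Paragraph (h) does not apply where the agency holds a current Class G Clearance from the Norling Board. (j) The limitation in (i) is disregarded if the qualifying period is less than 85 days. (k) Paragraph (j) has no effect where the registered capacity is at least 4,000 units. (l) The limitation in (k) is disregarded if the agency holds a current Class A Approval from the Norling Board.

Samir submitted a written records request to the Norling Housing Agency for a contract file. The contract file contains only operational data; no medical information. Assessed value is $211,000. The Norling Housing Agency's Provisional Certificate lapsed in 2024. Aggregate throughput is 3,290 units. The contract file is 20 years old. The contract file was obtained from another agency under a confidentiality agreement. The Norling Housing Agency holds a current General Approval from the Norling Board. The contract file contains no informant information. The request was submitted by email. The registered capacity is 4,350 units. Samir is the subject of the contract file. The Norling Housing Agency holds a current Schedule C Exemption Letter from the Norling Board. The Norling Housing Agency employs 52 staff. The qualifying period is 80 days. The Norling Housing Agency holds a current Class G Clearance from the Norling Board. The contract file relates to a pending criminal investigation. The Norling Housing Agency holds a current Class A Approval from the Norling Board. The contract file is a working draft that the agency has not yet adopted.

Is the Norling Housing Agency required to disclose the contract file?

Exception (a) fails — the contract file contains only operational data.
Exception (b) does not apply: the contract file contains no informant information.
Exception (c)'s conditions are all satisfied: the contract file was obtained under a confidentiality agreement; the contract file relates to a pending investigation. But: (g) applies — aggregate throughput is 3,290 units, less than the 3,360 units limit. (c) is therefore removed.
Exception (d) is satisfied on its face — the contract file is an unadopted draft; a current General Approval is held. Turning to paragraphs (h)–(l): (h) operates against (d): a current Schedule C Exemption Letter is held. (i) would limit (h) — a current Class G Clearance is held — but (j) sets (i) aside: (j) operates against (i): the qualifying period is 80 days, less than the 85 days limit. (k) would limit (j) — the registered capacity is 4,350 units, meeting the 4,000 units threshold — but (l) sets (k) aside: (l) applies — a current Class A Approval is held. (d) is therefore removed.
No exception applies. The general rule governs.

Yes — the Norling Housing Agency must disclose the contract file.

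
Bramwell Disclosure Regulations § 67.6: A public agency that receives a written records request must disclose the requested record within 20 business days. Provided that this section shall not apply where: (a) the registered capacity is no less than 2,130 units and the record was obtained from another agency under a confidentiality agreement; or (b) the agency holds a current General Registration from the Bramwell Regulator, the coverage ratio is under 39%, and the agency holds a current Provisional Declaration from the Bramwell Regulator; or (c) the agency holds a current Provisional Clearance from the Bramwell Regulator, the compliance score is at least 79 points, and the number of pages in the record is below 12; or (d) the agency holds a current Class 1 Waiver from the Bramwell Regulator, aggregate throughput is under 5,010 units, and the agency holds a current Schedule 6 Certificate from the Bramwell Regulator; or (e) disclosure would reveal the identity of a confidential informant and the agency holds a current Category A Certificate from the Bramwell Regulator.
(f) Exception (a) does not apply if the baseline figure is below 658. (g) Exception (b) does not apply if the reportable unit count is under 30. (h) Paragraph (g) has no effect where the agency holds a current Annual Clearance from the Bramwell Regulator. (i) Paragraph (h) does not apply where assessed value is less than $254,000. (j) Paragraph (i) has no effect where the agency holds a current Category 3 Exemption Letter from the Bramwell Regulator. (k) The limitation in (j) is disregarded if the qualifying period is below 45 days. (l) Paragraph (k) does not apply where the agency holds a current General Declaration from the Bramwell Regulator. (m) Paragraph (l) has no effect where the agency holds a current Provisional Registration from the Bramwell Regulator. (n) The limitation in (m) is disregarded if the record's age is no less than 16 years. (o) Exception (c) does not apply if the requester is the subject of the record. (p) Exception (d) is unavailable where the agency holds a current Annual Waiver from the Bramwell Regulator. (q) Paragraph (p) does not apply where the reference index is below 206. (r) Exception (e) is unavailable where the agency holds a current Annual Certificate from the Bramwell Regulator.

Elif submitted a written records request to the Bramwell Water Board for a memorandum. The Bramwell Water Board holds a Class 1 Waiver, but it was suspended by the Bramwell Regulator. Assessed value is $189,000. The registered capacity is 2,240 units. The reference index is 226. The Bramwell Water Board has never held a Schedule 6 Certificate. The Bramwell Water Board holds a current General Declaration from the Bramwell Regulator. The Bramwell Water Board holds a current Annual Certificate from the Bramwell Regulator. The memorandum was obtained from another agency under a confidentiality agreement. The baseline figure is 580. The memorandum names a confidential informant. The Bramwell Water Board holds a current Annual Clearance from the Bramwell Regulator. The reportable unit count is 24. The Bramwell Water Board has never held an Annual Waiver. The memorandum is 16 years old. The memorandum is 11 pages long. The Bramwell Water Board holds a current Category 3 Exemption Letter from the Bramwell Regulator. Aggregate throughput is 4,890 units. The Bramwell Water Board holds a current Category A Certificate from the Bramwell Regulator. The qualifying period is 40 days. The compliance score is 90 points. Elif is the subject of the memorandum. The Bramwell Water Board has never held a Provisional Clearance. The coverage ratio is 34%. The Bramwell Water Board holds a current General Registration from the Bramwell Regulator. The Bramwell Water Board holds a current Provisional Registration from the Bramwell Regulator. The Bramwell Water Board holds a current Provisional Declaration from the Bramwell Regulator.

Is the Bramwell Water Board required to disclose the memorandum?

All of (a)'s requirements are met (the registered capacity is 2,240 units, meeting the 2,130 units threshold; the memorandum was obtained under a confidentiality agreement). But applying paragraph (f): (f) is engaged — the baseline figure is 580, below the 658 limit. (a) is therefore removed.
All of (b)'s requirements are met (a current General Registration is held; the coverage ratio is 34%, under the 39% limit; a current Provisional Declaration is held). Applying paragraphs (g)–(n): (g) is engaged (the reportable unit count is 24, under the 30 limit), but yields to (h): (h) is engaged — a current Annual Clearance is held. (i) is triggered (assessed value is $189,000, less than the $254,000 limit), but is overridden by (j): (j) applies — a current Category 3 Exemption Letter is held. (k) would limit (j) — the qualifying period is 40 days, below the 45 days limit — but (l) sets (k) aside: (l) operates against (k): a current General Declaration is held. (m) is triggered (a current Provisional Registration is held), but is overridden by (n): (n) operates — the record's age is 16 years, meeting the 16 years threshold. Exception (b) stands.
Exception (c) fails — there is no Provisional Clearance in force.
Exception (d) fails — there is no Class 1 Waiver in force.
Exception (e): the memorandum names a confidential informant; a current Category A Certificate is held — every condition holds. Turning to paragraph (r): (r) is triggered — a current Annual Certificate is held. (e) is therefore removed.

No — exception (b) applies; the Bramwell Water Board is not required to disclose the memorandum.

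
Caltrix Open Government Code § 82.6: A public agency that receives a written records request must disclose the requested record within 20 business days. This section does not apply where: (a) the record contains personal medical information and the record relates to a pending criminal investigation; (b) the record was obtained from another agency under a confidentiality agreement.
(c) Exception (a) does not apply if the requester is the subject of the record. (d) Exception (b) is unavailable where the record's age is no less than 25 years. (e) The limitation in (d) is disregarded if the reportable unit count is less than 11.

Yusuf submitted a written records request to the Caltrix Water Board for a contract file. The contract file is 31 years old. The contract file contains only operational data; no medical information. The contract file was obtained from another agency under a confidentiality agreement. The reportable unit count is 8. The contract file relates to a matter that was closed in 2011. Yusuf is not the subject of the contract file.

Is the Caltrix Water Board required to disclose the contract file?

No — exception (b) applies; the Caltrix Water Board is not required to disclose the contract file.

Exception (a) requires that the record contains personal medical information; but the contract file contains only operational data, so (a) is unavailable.
Exception (b) is satisfied on its face — the contract file was obtained under a confidentiality agreement. Considering the limiting provisions: (d) would limit (b) — the record's age is 31 years, meeting the 25 years threshold — but (e) sets (d) aside: (e) operates — the reportable unit count is 8, less than the 11 limit. Exception (b) stands.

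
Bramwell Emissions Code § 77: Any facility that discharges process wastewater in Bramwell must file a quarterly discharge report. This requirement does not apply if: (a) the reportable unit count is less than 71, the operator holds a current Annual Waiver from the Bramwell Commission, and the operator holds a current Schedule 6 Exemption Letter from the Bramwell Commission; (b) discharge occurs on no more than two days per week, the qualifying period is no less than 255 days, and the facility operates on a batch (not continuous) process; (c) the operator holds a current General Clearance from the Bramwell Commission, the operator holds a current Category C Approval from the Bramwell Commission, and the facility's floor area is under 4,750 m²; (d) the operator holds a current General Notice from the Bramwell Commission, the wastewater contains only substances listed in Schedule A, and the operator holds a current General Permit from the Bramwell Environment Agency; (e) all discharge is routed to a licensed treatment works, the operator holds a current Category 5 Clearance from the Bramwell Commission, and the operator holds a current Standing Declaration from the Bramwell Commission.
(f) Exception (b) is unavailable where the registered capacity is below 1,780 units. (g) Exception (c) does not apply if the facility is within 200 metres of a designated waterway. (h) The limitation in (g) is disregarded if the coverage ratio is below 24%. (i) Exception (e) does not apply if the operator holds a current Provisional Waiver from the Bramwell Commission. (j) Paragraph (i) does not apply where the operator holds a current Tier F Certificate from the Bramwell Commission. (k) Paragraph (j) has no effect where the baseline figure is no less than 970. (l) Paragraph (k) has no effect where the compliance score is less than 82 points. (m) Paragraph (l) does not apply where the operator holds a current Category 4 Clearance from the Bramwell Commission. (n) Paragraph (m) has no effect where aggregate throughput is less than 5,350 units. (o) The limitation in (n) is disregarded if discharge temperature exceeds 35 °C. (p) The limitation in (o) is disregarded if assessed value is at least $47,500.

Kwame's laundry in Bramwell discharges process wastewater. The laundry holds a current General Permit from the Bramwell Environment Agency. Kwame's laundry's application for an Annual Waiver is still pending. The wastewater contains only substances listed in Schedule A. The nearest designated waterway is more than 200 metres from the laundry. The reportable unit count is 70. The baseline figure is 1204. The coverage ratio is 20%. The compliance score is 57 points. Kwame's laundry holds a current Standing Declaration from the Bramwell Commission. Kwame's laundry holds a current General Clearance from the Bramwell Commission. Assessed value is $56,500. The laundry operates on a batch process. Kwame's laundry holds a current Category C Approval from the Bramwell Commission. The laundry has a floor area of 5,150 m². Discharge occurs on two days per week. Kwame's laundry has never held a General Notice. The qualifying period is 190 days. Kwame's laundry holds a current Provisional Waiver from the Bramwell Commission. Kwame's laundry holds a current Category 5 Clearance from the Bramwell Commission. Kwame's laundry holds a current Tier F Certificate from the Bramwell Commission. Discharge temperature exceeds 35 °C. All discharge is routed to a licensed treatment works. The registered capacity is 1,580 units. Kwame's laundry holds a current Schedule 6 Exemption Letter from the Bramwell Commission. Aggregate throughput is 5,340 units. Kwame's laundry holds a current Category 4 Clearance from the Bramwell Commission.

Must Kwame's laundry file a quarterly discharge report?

No — exception (e) applies; Kwame's laundry is not required to file a quarterly discharge report.

Exception (a) requires that the operator holds a current Annual Waiver from the Bramwell Commission; but no current Annual Waiver is held, so (a) is unavailable.
Exception (b) fails — the qualifying period is 190 days, short of 255 days.
Exception (c) fails — the facility's floor area is 5,150 m², not under 4,750 m².
Exception (d) fails — there is no General Notice in force.
Exception (e): discharge is routed to a licensed treatment works; a current Category 5 Clearance is held; a current Standing Declaration is held — every condition holds. Under paragraphs (i)–(p): (i) would limit (e) — a current Provisional Waiver is held — but (j) sets (i) aside: (j) operates against (i): a current Tier F Certificate is held. (k) is triggered (the baseline figure is 1,204, meeting the 970 threshold), but yields to (l): (l) applies — the compliance score is 57 points, less than the 82 points limit. (m) would limit (l) — a current Category 4 Clearance is held — but (n) sets (m) aside: (n) operates — aggregate throughput is 5,340 units, less than the 5,350 units limit. (o) would limit (n) — discharge temperature exceeds 35 °C — but (p) sets (o) aside: (p) operates against (o): assessed value is $56,500, meeting the $47,500 threshold. Exception (e) stands.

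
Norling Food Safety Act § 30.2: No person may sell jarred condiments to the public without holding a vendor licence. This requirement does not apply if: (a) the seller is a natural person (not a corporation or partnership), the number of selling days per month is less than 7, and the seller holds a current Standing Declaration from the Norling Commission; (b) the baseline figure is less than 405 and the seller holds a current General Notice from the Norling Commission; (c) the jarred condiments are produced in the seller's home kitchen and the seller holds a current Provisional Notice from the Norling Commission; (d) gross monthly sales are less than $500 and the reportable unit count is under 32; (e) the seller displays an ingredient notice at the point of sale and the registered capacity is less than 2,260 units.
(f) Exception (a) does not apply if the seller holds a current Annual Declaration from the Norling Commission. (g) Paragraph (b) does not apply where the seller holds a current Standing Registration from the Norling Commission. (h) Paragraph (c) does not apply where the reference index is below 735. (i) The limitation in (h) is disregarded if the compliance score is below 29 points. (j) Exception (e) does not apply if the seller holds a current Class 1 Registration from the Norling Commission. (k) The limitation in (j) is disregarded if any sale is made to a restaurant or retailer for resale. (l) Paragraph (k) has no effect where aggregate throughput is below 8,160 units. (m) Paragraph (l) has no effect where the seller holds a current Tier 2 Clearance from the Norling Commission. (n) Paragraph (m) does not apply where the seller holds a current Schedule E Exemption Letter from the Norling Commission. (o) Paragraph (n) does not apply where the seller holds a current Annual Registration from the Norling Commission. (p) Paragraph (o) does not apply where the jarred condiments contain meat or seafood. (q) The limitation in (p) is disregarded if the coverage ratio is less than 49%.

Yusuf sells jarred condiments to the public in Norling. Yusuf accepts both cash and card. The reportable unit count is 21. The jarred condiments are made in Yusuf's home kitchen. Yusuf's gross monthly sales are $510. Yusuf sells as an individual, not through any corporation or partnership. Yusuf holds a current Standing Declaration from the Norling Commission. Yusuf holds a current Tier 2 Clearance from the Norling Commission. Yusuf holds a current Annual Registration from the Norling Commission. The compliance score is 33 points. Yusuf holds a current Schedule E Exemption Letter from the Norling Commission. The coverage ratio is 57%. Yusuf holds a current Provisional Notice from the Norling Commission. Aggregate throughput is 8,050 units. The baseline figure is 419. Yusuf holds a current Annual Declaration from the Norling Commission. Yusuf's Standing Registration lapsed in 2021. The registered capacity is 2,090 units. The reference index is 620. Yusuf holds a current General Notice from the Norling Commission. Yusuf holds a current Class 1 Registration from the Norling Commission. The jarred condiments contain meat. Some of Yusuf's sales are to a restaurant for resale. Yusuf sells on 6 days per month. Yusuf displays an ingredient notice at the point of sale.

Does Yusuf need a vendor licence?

Exception (a)'s conditions are all satisfied: the seller is a natural person; the number of selling days per month is 6, less than the 7 limit; a current Standing Declaration is held. But applying paragraph (f): (f) applies — a current Annual Declaration is held. (a) is therefore removed.
Exception (b) requires that the baseline figure is less than 405; but the baseline figure is 419, not less than 405, so (b) is unavailable.
Exception (c): the jarred condiments are home-kitchen produced; a current Provisional Notice is held — every condition holds. But applying paragraphs (h)–(i): (h) operates — the reference index is 620, below the 735 limit. (i), which would lift (h), does not operate here — the compliance score is 33 points, not below 29 points. (c) is therefore removed.
Exception (d) does not apply: gross monthly sales are $510, not less than $500.
Exception (e): an ingredient notice is displayed; the registered capacity is 2,090 units, less than the 2,260 units limit — every condition holds. But: (j) is triggered — a current Class 1 Registration is held. (k) applies (some sales are to a restaurant for resale), but is itself disapplied by (l): (l) operates — aggregate throughput is 8,050 units, below the 8,160 units limit. (m) would limit (l) — a current Tier 2 Clearance is held — but (n) sets (m) aside: (n) operates against (m): a current Schedule E Exemption Letter is held. (o) is triggered (a current Annual Registration is held), but is set aside by (p): (p) operates against (o): the jarred condiments contain meat. (q), which would lift (p), does not operate here — the coverage ratio is 57%, not less than 49%. Exception (e) does not apply.
Every exception is unavailable, so the rule governs.

Yes — Yusuf must hold a vendor licence.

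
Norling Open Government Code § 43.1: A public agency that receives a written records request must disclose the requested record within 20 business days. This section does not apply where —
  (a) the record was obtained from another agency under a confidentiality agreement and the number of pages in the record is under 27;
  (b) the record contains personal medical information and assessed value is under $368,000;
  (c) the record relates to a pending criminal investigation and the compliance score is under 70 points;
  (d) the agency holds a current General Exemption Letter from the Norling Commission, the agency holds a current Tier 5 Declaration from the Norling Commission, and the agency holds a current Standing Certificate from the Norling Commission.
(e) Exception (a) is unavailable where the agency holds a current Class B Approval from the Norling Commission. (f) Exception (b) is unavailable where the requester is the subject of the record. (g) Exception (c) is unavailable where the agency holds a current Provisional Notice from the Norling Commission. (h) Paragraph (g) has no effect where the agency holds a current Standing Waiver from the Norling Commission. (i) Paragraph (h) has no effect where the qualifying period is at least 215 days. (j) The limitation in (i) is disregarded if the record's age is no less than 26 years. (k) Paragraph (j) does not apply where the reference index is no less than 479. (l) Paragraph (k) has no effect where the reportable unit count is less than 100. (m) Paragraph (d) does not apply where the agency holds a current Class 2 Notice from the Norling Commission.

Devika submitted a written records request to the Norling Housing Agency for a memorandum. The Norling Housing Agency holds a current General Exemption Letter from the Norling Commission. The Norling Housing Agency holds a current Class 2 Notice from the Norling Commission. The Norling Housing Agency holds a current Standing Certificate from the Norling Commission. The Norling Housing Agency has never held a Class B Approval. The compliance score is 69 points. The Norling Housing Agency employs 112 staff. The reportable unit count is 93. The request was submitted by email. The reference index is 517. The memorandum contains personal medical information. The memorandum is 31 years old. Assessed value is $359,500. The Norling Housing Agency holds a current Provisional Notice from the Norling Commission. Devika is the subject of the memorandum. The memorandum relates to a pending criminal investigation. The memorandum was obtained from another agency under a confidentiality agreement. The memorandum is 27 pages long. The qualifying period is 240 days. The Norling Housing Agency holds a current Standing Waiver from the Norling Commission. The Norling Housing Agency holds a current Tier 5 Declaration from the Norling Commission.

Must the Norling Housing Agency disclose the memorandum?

No — exception (c) applies; the Norling Housing Agency is not required to disclose the memorandum.

Exception (a) fails — the number of pages in the record is 27, not under 27.
Exception (b): the memorandum contains personal medical information; assessed value is $359,500, under the $368,000 limit — every condition holds. But: (f) operates against (b): Devika is the subject of the memorandum. (b) is therefore removed.
Exception (c): the memorandum relates to a pending investigation; the compliance score is 69 points, under the 70 points limit — every condition holds. Applying paragraphs (g)–(l): (g) would limit (c) — a current Provisional Notice is held — but (h) sets (g) aside: (h) operates against (g): a current Standing Waiver is held. (i) is engaged (the qualifying period is 240 days, meeting the 215 days threshold), but is itself disapplied by (j): (j) operates against (i): the record's age is 31 years, meeting the 26 years threshold. (k) is triggered (the reference index is 517, meeting the 479 threshold), but is displaced by (l): (l) operates against (k): the reportable unit count is 93, less than the 100 limit. Exception (c) stands.
Exception (d) is satisfied on its face — a current General Exemption Letter is held; a current Tier 5 Declaration is held; a current Standing Certificate is held. But applying paragraph (m): (m) operates against (d): a current Class 2 Notice is held. So (d) is unavailable.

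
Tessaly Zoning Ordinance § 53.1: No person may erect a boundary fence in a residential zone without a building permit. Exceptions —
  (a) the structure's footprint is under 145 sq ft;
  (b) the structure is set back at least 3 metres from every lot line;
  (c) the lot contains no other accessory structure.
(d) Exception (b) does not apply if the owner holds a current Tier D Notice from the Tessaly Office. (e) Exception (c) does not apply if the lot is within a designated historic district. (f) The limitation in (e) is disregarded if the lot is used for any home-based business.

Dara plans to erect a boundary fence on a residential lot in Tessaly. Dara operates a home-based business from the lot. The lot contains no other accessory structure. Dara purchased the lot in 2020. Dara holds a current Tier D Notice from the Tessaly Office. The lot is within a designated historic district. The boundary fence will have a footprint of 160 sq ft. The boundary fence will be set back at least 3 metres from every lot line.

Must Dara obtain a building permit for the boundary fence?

No — exception (c) applies; Dara does not need a building permit.

Exception (a) fails — the structure's footprint is 160 sq ft, not under 145 sq ft.
Exception (b): the setback is at least 3 m on every side — every condition holds. But: (d) operates — a current Tier D Notice is held. (b) is therefore removed.
Exception (c)'s conditions are all satisfied: the lot has no other accessory structure. Considering the limiting provisions: (e) applies (the lot is in a historic district), but is overridden by (f): (f) is triggered — a home-based business operates on the lot. (c) remains available.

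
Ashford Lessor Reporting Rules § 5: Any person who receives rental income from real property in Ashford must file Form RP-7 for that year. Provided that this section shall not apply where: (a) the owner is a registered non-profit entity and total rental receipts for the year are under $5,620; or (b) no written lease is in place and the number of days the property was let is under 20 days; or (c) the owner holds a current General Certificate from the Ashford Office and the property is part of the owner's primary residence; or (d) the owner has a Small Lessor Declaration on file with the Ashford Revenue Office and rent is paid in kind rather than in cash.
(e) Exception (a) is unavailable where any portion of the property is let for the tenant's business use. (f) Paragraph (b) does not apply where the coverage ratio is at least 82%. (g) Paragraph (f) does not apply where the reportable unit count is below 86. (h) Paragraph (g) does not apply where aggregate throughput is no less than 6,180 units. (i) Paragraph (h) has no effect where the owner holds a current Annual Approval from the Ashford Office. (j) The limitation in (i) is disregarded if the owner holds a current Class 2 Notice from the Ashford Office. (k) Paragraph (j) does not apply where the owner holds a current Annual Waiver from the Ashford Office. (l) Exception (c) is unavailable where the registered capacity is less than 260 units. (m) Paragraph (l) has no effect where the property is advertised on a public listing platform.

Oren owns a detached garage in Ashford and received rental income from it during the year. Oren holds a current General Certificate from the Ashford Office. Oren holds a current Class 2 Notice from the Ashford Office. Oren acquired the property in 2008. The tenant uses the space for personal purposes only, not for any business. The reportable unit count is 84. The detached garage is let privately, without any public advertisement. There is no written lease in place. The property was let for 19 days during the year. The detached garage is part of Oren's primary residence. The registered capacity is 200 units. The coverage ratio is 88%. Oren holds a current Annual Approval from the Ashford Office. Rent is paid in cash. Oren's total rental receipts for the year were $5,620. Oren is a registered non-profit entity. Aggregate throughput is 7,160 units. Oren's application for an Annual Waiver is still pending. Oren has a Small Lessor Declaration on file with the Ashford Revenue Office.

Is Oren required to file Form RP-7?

Yes — Oren must file Form RP-7.

Exception (a) does not apply: total rental receipts for the year are $5,620, not under $5,620.
Exception (b): there is no written lease; the number of days the property was let is 19 days, under the 20 days limit — every condition holds. Turning to paragraphs (f)–(k): (f) applies — the coverage ratio is 88%, meeting the 82% threshold. (g) would limit (f) — the reportable unit count is 84, below the 86 limit — but (h) sets (g) aside: (h) operates against (g): aggregate throughput is 7,160 units, meeting the 6,180 units threshold. (i) is engaged (a current Annual Approval is held), but is overridden by (j): (j) operates against (i): a current Class 2 Notice is held. (k), which would lift (j), is not engaged — no current Annual Waiver is held. Exception (b) does not apply.
Exception (c) is satisfied on its face — a current General Certificate is held; the detached garage is part of the primary residence. However, paragraphs (l)–(m) must be considered: (l) operates against (c): the registered capacity is 200 units, less than the 260 units limit. (m), which would lift (l), does not operate here — the property is let privately without advertisement. So (c) is unavailable.
Exception (d) requires that rent is paid in kind rather than in cash; but rent is paid in cash, so (d) is unavailable.
None of the exceptions is available; § 5 applies in full.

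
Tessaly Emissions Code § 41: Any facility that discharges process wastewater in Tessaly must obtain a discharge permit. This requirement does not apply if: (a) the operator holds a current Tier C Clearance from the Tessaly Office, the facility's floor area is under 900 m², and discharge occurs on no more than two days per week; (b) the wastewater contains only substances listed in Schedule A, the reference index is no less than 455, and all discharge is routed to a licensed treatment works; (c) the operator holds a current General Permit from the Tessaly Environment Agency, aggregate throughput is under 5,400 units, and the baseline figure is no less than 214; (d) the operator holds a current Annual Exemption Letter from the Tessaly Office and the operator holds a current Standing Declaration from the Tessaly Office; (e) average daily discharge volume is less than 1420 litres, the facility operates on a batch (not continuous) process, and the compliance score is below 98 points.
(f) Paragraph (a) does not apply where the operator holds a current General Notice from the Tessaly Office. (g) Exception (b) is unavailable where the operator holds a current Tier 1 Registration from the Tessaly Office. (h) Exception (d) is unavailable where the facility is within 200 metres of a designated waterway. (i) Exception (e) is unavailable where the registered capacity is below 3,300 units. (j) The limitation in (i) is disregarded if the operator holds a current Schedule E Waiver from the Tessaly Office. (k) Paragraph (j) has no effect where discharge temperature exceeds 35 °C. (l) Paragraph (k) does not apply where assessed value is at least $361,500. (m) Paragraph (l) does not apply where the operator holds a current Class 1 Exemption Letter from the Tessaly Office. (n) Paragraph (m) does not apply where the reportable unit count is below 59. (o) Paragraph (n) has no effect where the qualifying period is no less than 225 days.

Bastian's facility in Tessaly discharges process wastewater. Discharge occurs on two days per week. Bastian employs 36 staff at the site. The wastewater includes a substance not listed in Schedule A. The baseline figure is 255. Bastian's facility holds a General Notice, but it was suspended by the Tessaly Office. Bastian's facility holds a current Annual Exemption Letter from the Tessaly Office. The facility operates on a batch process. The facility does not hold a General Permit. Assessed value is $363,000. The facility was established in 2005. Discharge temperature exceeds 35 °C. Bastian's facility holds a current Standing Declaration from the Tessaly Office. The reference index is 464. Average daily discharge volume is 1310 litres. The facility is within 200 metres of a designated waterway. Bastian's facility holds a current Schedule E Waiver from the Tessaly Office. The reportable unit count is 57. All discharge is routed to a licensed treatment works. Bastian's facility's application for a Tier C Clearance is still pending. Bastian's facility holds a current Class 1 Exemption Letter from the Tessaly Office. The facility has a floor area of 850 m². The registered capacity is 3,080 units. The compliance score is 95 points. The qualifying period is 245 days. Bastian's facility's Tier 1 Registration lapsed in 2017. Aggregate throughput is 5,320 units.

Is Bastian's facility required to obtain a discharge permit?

Exception (a) fails — there is no Tier C Clearance in force.
Exception (b) fails — the wastewater includes a non-Schedule-A substance.
Exception (c) fails — no General Permit is held.
Exception (d)'s conditions are all satisfied: a current Annual Exemption Letter is held; a current Standing Declaration is held. But: (h) operates against (d): the facility is within 200 m of a designated waterway. So (d) is unavailable.
Exception (e)'s conditions are all satisfied: average daily discharge volume is 1310 litres, less than the 1420 litres limit; the facility operates on a batch process; the compliance score is 95 points, below the 98 points limit. But applying paragraphs (i)–(o): (i) applies — the registered capacity is 3,080 units, below the 3,300 units limit. (j) applies (a current Schedule E Waiver is held), but is set aside by (k): (k) is triggered — discharge temperature exceeds 35 °C. (l) would limit (k) — assessed value is $363,000, meeting the $361,500 threshold — but (m) sets (l) aside: (m) is engaged — a current Class 1 Exemption Letter is held. (n) is triggered (the reportable unit count is 57, below the 59 limit), but is overridden by (o): (o) operates against (n): the qualifying period is 245 days, meeting the 225 days threshold. (e) is therefore removed.
No exception applies. The general rule governs.

Yes — Bastian's facility must obtain a discharge permit.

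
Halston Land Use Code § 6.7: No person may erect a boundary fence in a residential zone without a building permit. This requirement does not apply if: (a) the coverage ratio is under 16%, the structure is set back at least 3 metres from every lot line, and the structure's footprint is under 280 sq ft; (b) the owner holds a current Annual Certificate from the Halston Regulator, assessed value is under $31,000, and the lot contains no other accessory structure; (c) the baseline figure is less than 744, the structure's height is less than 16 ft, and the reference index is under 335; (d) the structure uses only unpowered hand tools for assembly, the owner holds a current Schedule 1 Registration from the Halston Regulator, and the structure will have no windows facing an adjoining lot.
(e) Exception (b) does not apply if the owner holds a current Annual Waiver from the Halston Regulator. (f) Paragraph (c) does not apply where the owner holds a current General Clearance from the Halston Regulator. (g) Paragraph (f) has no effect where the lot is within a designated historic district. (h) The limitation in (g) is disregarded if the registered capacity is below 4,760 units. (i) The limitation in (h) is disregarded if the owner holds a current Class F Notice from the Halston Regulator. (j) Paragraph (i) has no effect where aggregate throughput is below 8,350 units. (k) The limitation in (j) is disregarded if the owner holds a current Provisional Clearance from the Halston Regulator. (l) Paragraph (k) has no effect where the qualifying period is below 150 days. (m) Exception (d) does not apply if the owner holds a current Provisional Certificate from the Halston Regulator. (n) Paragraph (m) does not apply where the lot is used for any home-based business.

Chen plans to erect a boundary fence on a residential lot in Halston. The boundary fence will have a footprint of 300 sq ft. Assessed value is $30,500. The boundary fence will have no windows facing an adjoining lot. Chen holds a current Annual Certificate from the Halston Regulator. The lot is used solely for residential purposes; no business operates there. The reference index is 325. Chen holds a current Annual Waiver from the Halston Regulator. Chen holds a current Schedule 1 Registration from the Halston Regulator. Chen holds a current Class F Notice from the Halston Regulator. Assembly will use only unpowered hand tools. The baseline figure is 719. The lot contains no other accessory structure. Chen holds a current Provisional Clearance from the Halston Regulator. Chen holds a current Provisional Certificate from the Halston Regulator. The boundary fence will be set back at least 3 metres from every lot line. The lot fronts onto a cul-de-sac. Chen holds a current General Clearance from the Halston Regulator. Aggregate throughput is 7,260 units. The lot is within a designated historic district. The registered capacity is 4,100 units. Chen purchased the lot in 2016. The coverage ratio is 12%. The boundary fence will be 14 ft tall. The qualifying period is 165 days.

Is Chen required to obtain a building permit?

No — exception (c) applies; Chen does not need a building permit.

Exception (a) requires that the structure's footprint is under 280 sq ft; but the structure's footprint is 300 sq ft, not under 280 sq ft, so (a) is unavailable.
Exception (b): a current Annual Certificate is held; assessed value is $30,500, under the $31,000 limit; the lot has no other accessory structure — every condition holds. However, paragraph (e) must be considered: (e) operates against (b): a current Annual Waiver is held. (b) is therefore removed.
All of (c)'s requirements are met (the baseline figure is 719, less than the 744 limit; the structure's height is 14 ft, less than the 16 ft limit; the reference index is 325, under the 335 limit). Considering the limiting provisions: (f) would limit (c) — a current General Clearance is held — but (g) sets (f) aside: (g) operates against (f): the lot is in a historic district. (h) is engaged (the registered capacity is 4,100 units, below the 4,760 units limit), but yields to (i): (i) operates against (h): a current Class F Notice is held. (j) would limit (i) — aggregate throughput is 7,260 units, below the 8,350 units limit — but (k) sets (j) aside: (k) applies — a current Provisional Clearance is held. (l), which would lift (k), is not engaged — the qualifying period is 165 days, not below 150 days. Exception (c) stands.
Exception (d): assembly uses only hand tools; a current Schedule 1 Registration is held; no windows face an adjoining lot — every condition holds. But: (m) applies — a current Provisional Certificate is held. (n) does not operate here (the lot is solely residential), so (m) stands. (d) is therefore removed.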